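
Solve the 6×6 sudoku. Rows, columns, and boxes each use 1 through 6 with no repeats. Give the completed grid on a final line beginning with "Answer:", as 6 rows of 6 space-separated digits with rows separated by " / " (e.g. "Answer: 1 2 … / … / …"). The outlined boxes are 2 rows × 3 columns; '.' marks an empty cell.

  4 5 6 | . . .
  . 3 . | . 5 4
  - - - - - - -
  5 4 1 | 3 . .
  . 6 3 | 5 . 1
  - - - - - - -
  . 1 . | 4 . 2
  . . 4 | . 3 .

Step 1. [r5c5∈{6}] r5c5 has the single candidate 6, so r5c5=6.
Step 2. [r4c1∈{2}] r4c1's peers cover all but 2, so r4c1=2.
Step 3. [r1c5∈{1,2}] in col 5, 1 fits only at r1c5, so r1c5=1.
Step 4. [r2c4∈{2,6}] row 2 places 6 nowhere but r2c4. So r2c4=6.
Step 5. [r5c1∈{3}] r5c1 has the single candidate 3 ⇒ r5c1=3.
Step 6. [r3c6∈{6}] only 6 remains possible at r3c6. So r3c6=6.
Step 7. [r5c3∈{5}] nothing but 5 survives at r5c3 ⇒ r5c3=5.
Step 8. [r6c2∈{2}] nothing but 2 survives at r6c2. So r6c2=2.
Step 9. [r3c5∈{2}] only 2 remains possible at r3c5. So r3c5=2.
Step 10. [r6c4∈{1}] r6c4 is down to just 1. So r6c4=1.
Step 11. [r6c1∈{6}] r6c1 has the single candidate 6 ⇒ r6c1=6.
Step 12. [r1c4∈{2}] r1c4's peers cover all but 2. So r1c4=2.
Step 13. [r6c6∈{5}] nothing but 5 survives at r6c6 ⇒ r6c6=5.
Step 14. [r2c3∈{2}] only 2 remains possible at r2c3, so r2c3=2.
Step 15. [r2c1∈{1}] nothing but 1 survives at r2c1. So r2c1=1.
Step 16. [r1c6∈{3}] only 3 remains possible at r1c6 ⇒ r1c6=3.
Step 17. [r4c5∈{4}] r4c5's peers cover all but 4 ⇒ r4c5=4.

Answer: 4 5 6 2 1 3 / 1 3 2 6 5 4 / 5 4 1 3 2 6 / 2 6 3 5 4 1 / 3 1 5 4 6 2 / 6 2 4 1 3 5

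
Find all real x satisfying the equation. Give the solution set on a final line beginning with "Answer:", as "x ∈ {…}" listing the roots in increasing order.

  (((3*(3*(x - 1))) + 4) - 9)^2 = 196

Step 1. [(((3*(3*(x - 1))) + 4) - 9)^2 = 196] 196 ≥ 0, LHS is (·)² — take ±√. So sqrt: ((3*(3*(x - 1))) + 4) - 9 = 14 or -14.
Step 2. [((3*(3*(x - 1))) + 4) - 9 = 14 or -14] the outer -9 inverts by adding 9. So sub: (3*(3*(x - 1))) + 4 = 23 or -5.
Step 3. [(3*(3*(x - 1))) + 4 = 23 or -5] 4 comes off first (subtract 4). So sub: 3*(3*(x - 1)) = 19 or -9.
Step 4. [3*(3*(x - 1)) = 19 or -9] 3·(inner) — divide through by 3. So div: 3*(x - 1) = 19/3 or -3.
Step 5. [3*(x - 1) = 19/3 or -3] LHS = 3·(…); ÷3 both sides ⇒ div: x - 1 = 19/9 or -1.
Step 6. [x - 1 = 19/9 or -1] peel the -1: add 1 from each side ⇒ sub: x = 28/9 or 0.

Answer: x ∈ {0, 28/9}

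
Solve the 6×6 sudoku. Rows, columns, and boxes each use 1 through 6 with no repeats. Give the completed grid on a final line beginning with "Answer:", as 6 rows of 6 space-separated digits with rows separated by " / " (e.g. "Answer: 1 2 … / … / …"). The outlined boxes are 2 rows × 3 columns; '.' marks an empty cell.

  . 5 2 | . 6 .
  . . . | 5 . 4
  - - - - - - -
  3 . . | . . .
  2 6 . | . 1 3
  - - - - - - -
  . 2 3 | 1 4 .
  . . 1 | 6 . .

Step 1. [r5c6∈{5}] nothing but 5 survives at r5c6, so r5c6=5.
Step 2. [r2c5∈{2,3}] row 2 places 2 nowhere but r2c5, so r2c5=2.
Step 3. [r3c2∈{1,4}] row 3 places 1 nowhere but r3c2, so r3c2=1.
Step 4. [r2c1∈{1,6}] across row 2, 1 lands solely at r2c1. So r2c1=1.
Step 5. [r4c4∈{4}] nothing but 4 survives at r4c4. So r4c4=4.
Step 6. [r3c3∈{4,5}] across row 3, 4 lands solely at r3c3. So r3c3=4.
Step 7. [r3c6∈{2,6}] 6 has one home in row 3: r3c6. So r3c6=6.
Step 8. [r6c1∈{4,5}] in row 6, 5 fits only at r6c1, so r6c1=5.
Step 9. [r6c5∈{3}] r6c5 is down to just 3, so r6c5=3.
Step 10. [r5c1∈{6}] r5c1 has the single candidate 6, so r5c1=6.
Step 11. [r1c1∈{4}] r1c1 has the single candidate 4 ⇒ r1c1=4.
Step 12. [r3c5∈{5}] r3c5 is down to just 5, so r3c5=5.
Step 13. [r1c6∈{1}] r1c6 is down to just 1. So r1c6=1.
Step 14. [r4c3∈{5}] r4c3 is down to just 5. So r4c3=5.
Step 15. [r6c6∈{2}] only 2 remains possible at r6c6. So r6c6=2.
Step 16. [r1c4∈{3}] r1c4 has the single candidate 3. So r1c4=3.
Step 17. [r3c4∈{2}] r3c4's peers cover all but 2, so r3c4=2.
Step 18. [r2c3∈{6}] only 6 remains possible at r2c3, so r2c3=6.
Step 19. [r6c2∈{4}] r6c2's peers cover all but 4 ⇒ r6c2=4.
Step 20. [r2c2∈{3}] r2c2 has the single candidate 3 ⇒ r2c2=3.

Answer: 4 5 2 3 6 1 / 1 3 6 5 2 4 / 3 1 4 2 5 6 / 2 6 5 4 1 3 / 6 2 3 1 4 5 / 5 4 1 6 3 2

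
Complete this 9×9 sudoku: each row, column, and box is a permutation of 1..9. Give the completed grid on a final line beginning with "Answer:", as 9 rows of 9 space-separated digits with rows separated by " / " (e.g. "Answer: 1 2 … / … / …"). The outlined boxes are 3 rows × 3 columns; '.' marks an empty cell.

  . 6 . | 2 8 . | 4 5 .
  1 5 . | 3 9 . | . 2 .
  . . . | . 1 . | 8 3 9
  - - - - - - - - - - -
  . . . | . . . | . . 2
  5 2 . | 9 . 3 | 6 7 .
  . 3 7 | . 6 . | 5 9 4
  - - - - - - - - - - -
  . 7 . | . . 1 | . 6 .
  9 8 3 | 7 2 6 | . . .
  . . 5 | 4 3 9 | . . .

Step 1. [r8c7∈{1}] r8c7's peers cover all but 1, so r8c7=1.
Step 2. [r4c8∈{1,8}] r4c8 is the only open cell in col 8 admitting 1. So r4c8=1.
Step 3. [r1c6∈{7}] r1c6 is down to just 7 ⇒ r1c6=7.
Step 4. [r3c2∈{4}] r3c2 has the single candidate 4. So r3c2=4.
Step 5. [r6c1∈{8}] nothing but 8 survives at r6c1, so r6c1=8.
Step 6. [r7c9∈{3,5,8}] r7c9 is the only open cell in col 9 admitting 3 ⇒ r7c9=3.
Step 7. [r4c3∈{4,6,9}] in col 3, 6 fits only at r4c3, so r4c3=6.
Step 8. [r4c1∈{4}] only 4 remains possible at r4c1, so r4c1=4.
Step 9. [r7c1∈{2}] nothing but 2 survives at r7c1. So r7c1=2.
Step 10. [r4c6∈{5,8}] col 6 places 8 nowhere but r4c6, so r4c6=8.
Step 11. [r4c4∈{5}] r4c4 is down to just 5 ⇒ r4c4=5.
Step 12. [r2c7∈{7}] r2c7 has the single candidate 7. So r2c7=7.
Step 13. [r5c9∈{8}] only 8 remains possible at r5c9, so r5c9=8.
Step 14. [r4c5∈{7}] only 7 remains possible at r4c5. So r4c5=7.
Step 15. [r4c7∈{3}] r4c7's peers cover all but 3, so r4c7=3.
Step 16. [r3c3∈{2}] r3c3 has the single candidate 2, so r3c3=2.
Step 17. [r9c2∈{1}] r9c2 has the single candidate 1. So r9c2=1.
Step 18. [r4c2∈{9}] r4c2's peers cover all but 9. So r4c2=9.
Step 19. [r1c1∈{3}] only 3 remains possible at r1c1. So r1c1=3.
Step 20. [r2c3∈{8}] only 8 remains possible at r2c3. So r2c3=8.
Step 21. [r8c8∈{4}] r8c8 has the single candidate 4. So r8c8=4.
Step 22. [r7c4∈{8}] nothing but 8 survives at r7c4. So r7c4=8.
Step 23. [r3c1∈{7}] only 7 remains possible at r3c1 ⇒ r3c1=7.
Step 24. [r9c8∈{8}] r9c8 is down to just 8 ⇒ r9c8=8.
Step 25. [r5c3∈{1}] r5c3's peers cover all but 1. So r5c3=1.
Step 26. [r3c6∈{5}] r3c6 has the single candidate 5, so r3c6=5.
Step 27. [r8c9∈{5}] r8c9 has the single candidate 5 ⇒ r8c9=5.
Step 28. [r2c9∈{6}] r2c9's peers cover all but 6. So r2c9=6.
Step 29. [r2c6∈{4}] only 4 remains possible at r2c6. So r2c6=4.
Step 30. [r1c3∈{9}] r1c3 is down to just 9. So r1c3=9.
Step 31. [r6c6∈{2}] r6c6's peers cover all but 2, so r6c6=2.
Step 32. [r5c5∈{4}] r5c5's peers cover all but 4. So r5c5=4.
Step 33. [r3c4∈{6}] r3c4's peers cover all but 6, so r3c4=6.
Step 34. [r1c9∈{1}] r1c9 is down to just 1. So r1c9=1.
Step 35. [r9c1∈{6}] r9c1's peers cover all but 6. So r9c1=6.
Step 36. [r7c7∈{9}] nothing but 9 survives at r7c7, so r7c7=9.
Step 37. [r7c5∈{5}] r7c5 is down to just 5 ⇒ r7c5=5.
Step 38. [r9c7∈{2}] nothing but 2 survives at r9c7. So r9c7=2.
Step 39. [r6c4∈{1}] r6c4 is down to just 1 ⇒ r6c4=1.
Step 40. [r7c3∈{4}] r7c3's peers cover all but 4 ⇒ r7c3=4.
Step 41. [r9c9∈{7}] nothing but 7 survives at r9c9, so r9c9=7.

Answer: 3 6 9 2 8 7 4 5 1 / 1 5 8 3 9 4 7 2 6 / 7 4 2 6 1 5 8 3 9 / 4 9 6 5 7 8 3 1 2 / 5 2 1 9 4 3 6 7 8 / 8 3 7 1 6 2 5 9 4 / 2 7 4 8 5 1 9 6 3 / 9 8 3 7 2 6 1 4 5 / 6 1 5 4 3 9 2 8 7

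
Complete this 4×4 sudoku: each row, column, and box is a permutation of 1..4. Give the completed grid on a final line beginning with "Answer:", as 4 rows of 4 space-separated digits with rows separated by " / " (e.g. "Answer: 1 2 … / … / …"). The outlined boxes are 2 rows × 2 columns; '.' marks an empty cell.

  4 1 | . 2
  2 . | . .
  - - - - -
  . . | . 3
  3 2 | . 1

Step 1. [r4c3∈{4}] r4c3 has the single candidate 4, so r4c3=4.
Step 2. [r2c3∈{1,3}] in row 2, 1 fits only at r2c3 ⇒ r2c3=1.
Step 3. [r2c4∈{4}] r2c4's peers cover all but 4 ⇒ r2c4=4.
Step 4. [r3c1∈{1}] r3c1 has the single candidate 1, so r3c1=1.
Step 5. [r1c3∈{3}] r1c3's peers cover all but 3, so r1c3=3.
Step 6. [r3c3∈{2}] r3c3 is down to just 2 ⇒ r3c3=2.
Step 7. [r2c2∈{3}] r2c2 is down to just 3 ⇒ r2c2=3.
Step 8. [r3c2∈{4}] only 4 remains possible at r3c2, so r3c2=4.

Answer: 4 1 3 2 / 2 3 1 4 / 1 4 2 3 / 3 2 4 1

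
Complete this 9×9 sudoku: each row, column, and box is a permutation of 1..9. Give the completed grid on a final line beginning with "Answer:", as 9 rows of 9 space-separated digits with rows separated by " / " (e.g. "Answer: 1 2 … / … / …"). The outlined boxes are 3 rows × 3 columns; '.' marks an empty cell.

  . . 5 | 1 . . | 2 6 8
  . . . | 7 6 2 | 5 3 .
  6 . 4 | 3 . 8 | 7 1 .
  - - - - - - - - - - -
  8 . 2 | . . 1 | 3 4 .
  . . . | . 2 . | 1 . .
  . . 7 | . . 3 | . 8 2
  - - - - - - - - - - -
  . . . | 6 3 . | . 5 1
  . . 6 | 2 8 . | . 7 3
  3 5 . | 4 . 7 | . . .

Step 1. [r5c8∈{9}] r5c8 is down to just 9. So r5c8=9.
Step 2. [r7c6∈{9}] only 9 remains possible at r7c6, so r7c6=9.
Step 3. [r3c9∈{9}] r3c9 is down to just 9, so r3c9=9.
Step 4. [r1c5∈{4,9}] across box 2, 9 lands solely at r1c5. So r1c5=9.
Step 5. [r5c6∈{4,5,6}] 6 has one home in col 6: r5c6 ⇒ r5c6=6.
Step 6. [r7c3∈{8}] nothing but 8 survives at r7c3 ⇒ r7c3=8.
Step 7. [r7c7∈{4}] r7c7 is down to just 4 ⇒ r7c7=4.
Step 8. [r8c7∈{9}] r8c7's peers cover all but 9, so r8c7=9.
Step 9. [r6c7∈{6}] r6c7's peers cover all but 6, so r6c7=6.
Step 10. [r6c5∈{4,5}] 4 has one home in col 5: r6c5 ⇒ r6c5=4.
Step 11. [r1c1∈{7}] r1c1 is down to just 7. So r1c1=7.
Step 12. [r9c3∈{1,9}] row 9 places 9 nowhere but r9c3, so r9c3=9.
Step 13. [r4c5∈{5,7}] across col 5, 7 lands solely at r4c5 ⇒ r4c5=7.
Step 14. [r4c9∈{5}] only 5 remains possible at r4c9 ⇒ r4c9=5.
Step 15. [r4c4∈{9}] nothing but 9 survives at r4c4 ⇒ r4c4=9.
Step 16. [r2c3∈{1}] nothing but 1 survives at r2c3 ⇒ r2c3=1.
Step 17. [r6c4∈{5}] r6c4 is down to just 5 ⇒ r6c4=5.
Step 18. [r2c1∈{9}] r2c1's peers cover all but 9 ⇒ r2c1=9.
Step 19. [r6c1∈{1}] nothing but 1 survives at r6c1 ⇒ r6c1=1.
Step 20. [r8c1∈{4}] r8c1 is down to just 4, so r8c1=4.
Step 21. [r5c2∈{3,4}] in row 5, 4 fits only at r5c2 ⇒ r5c2=4.
Step 22. [r7c2∈{2,7}] 7 has one home in row 7: r7c2. So r7c2=7.
Step 23. [r5c4∈{8}] nothing but 8 survives at r5c4. So r5c4=8.
Step 24. [r1c6∈{4}] r1c6 has the single candidate 4, so r1c6=4.
Step 25. [r1c2∈{3}] r1c2's peers cover all but 3. So r1c2=3.
Step 26. [r5c1∈{5}] r5c1 is down to just 5 ⇒ r5c1=5.
Step 27. [r8c6∈{5}] r8c6 is down to just 5, so r8c6=5.
Step 28. [r8c2∈{1}] only 1 remains possible at r8c2 ⇒ r8c2=1.
Step 29. [r7c1∈{2}] r7c1 has the single candidate 2. So r7c1=2.
Step 30. [r3c5∈{5}] r3c5's peers cover all but 5 ⇒ r3c5=5.
Step 31. [r2c9∈{4}] only 4 remains possible at r2c9. So r2c9=4.
Step 32. [r3c2∈{2}] r3c2 is down to just 2. So r3c2=2.
Step 33. [r9c5∈{1}] r9c5 is down to just 1, so r9c5=1.
Step 34. [r5c9∈{7}] r5c9's peers cover all but 7. So r5c9=7.
Step 35. [r9c9∈{6}] nothing but 6 survives at r9c9, so r9c9=6.
Step 36. [r4c2∈{6}] nothing but 6 survives at r4c2. So r4c2=6.
Step 37. [r2c2∈{8}] r2c2 is down to just 8, so r2c2=8.
Step 38. [r6c2∈{9}] only 9 remains possible at r6c2 ⇒ r6c2=9.
Step 39. [r5c3∈{3}] r5c3's peers cover all but 3, so r5c3=3.
Step 40. [r9c8∈{2}] r9c8's peers cover all but 2, so r9c8=2.
Step 41. [r9c7∈{8}] r9c7 has the single candidate 8 ⇒ r9c7=8.

Answer: 7 3 5 1 9 4 2 6 8 / 9 8 1 7 6 2 5 3 4 / 6 2 4 3 5 8 7 1 9 / 8 6 2 9 7 1 3 4 5 / 5 4 3 8 2 6 1 9 7 / 1 9 7 5 4 3 6 8 2 / 2 7 8 6 3 9 4 5 1 / 4 1 6 2 8 5 9 7 3 / 3 5 9 4 1 7 8 2 6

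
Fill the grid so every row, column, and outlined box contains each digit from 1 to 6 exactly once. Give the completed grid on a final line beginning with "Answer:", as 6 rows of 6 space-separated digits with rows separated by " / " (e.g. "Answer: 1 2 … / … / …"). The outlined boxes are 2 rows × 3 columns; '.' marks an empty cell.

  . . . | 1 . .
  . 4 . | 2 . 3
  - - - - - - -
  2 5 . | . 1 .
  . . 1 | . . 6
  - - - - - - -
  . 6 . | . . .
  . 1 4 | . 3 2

Step 1. [r3c6∈{4}] r3c6's peers cover all but 4, so r3c6=4.
Step 2. [r6c1∈{5}] r6c1 has the single candidate 5, so r6c1=5.
Step 3. [r1c6∈{5}] nothing but 5 survives at r1c6. So r1c6=5.
Step 4. [r4c2∈{3}] only 3 remains possible at r4c2, so r4c2=3.
Step 5. [r2c5∈{6}] r2c5's peers cover all but 6. So r2c5=6.
Step 6. [r5c1∈{3}] only 3 remains possible at r5c1, so r5c1=3.
Step 7. [r1c3∈{2,3,6}] row 1 places 3 nowhere but r1c3. So r1c3=3.
Step 8. [r4c4∈{5}] r4c4 has the single candidate 5 ⇒ r4c4=5.
Step 9. [r5c5∈{4,5}] in row 5, 5 fits only at r5c5. So r5c5=5.
Step 10. [r2c1∈{1}] r2c1 has the single candidate 1, so r2c1=1.
Step 11. [r4c1∈{4}] only 4 remains possible at r4c1. So r4c1=4.
Step 12. [r4c5∈{2}] only 2 remains possible at r4c5. So r4c5=2.
Step 13. [r5c4∈{4}] nothing but 4 survives at r5c4 ⇒ r5c4=4.
Step 14. [r1c1∈{6}] r1c1 has the single candidate 6. So r1c1=6.
Step 15. [r3c3∈{6}] nothing but 6 survives at r3c3 ⇒ r3c3=6.
Step 16. [r5c3∈{2}] only 2 remains possible at r5c3, so r5c3=2.
Step 17. [r3c4∈{3}] r3c4's peers cover all but 3. So r3c4=3.
Step 18. [r5c6∈{1}] r5c6 is down to just 1, so r5c6=1.
Step 19. [r1c5∈{4}] r1c5 has the single candidate 4 ⇒ r1c5=4.
Step 20. [r2c3∈{5}] r2c3's peers cover all but 5. So r2c3=5.
Step 21. [r6c4∈{6}] nothing but 6 survives at r6c4 ⇒ r6c4=6.
Step 22. [r1c2∈{2}] nothing but 2 survives at r1c2 ⇒ r1c2=2.

Answer: 6 2 3 1 4 5 / 1 4 5 2 6 3 / 2 5 6 3 1 4 / 4 3 1 5 2 6 / 3 6 2 4 5 1 / 5 1 4 6 3 2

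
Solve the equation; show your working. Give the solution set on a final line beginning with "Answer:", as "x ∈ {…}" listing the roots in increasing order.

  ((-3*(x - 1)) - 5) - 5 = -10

Step 1. [((-3*(x - 1)) - 5) - 5 = -10] add 5: x sits inside (… - 5) ⇒ sub: (-3*(x - 1)) - 5 = -5.
Step 2. [(-3*(x - 1)) - 5 = -5] peel the -5: add 5 from each side. So sub: -3*(x - 1) = 0.
Step 3. [-3*(x - 1) = 0] -3 out front; divide by -3. So div: x - 1 = 0.
Step 4. [x - 1 = 0] the outer -1 inverts by adding 1 ⇒ sub: x = 1.

Answer: x ∈ {1}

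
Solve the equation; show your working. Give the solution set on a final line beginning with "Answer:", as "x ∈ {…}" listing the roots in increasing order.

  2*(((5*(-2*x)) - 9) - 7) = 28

Step 1. [2*(((5*(-2*x)) - 9) - 7) = 28] 2 out front; divide by 2 ⇒ div: ((5*(-2*x)) - 9) - 7 = 14.
Step 2. [((5*(-2*x)) - 9) - 7 = 14] peel the -7: add 7 from each side, so sub: (5*(-2*x)) - 9 = 21.
Step 3. [(5*(-2*x)) - 9 = 21] -9 is outermost — add 9 both sides, so sub: 5*(-2*x) = 30.
Step 4. [5*(-2*x) = 30] divide by the outer 5, so div: -2*x = 6.
Step 5. [-2*x = 6] -2·(inner) — divide through by -2. So div: x = -3.

Answer: x ∈ {-3}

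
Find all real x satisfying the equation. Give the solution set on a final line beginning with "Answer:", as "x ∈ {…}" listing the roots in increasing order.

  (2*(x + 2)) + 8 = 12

Step 1. [(2*(x + 2)) + 8 = 12] 8 comes off first (subtract 8) ⇒ sub: 2*(x + 2) = 4.
Step 2. [2*(x + 2) = 4] 2 out front; divide by 2. So div: x + 2 = 2.
Step 3. [x + 2 = 2] +2 is outermost — subtract 2 both sides, so sub: x = 0.

Answer: x ∈ {0}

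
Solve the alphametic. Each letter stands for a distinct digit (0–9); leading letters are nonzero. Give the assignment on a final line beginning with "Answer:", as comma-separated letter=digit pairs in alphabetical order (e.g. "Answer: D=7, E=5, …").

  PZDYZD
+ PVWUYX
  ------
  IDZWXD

Step 1. [col 1: D + X ≡ D (mod 10)] column 1: given nothing yet, carry-in 0, and all letters distinct, none taken yet, D+X≡D (mod 10) forces X=0. So X=0.
Step 2. [col 1: D + X ≡ D (mod 10)] no forcing yet in column 1 (carry-in 0); D=5 is free and consistent — try it ⇒ D=5.
Step 3. [col 2: Z + Y ≡ X (mod 10)] Y=1 is one option consistent with column 2 (Z + Y ≡ X (mod 10), carry-in 0) — take it, so Y=1.
Step 4. [col 2: Z + Y ≡ X (mod 10)] from column 2 (Y=1, X=0, carry-in 0, digits 0,1,5 already taken and all letters distinct): Z must equal 9, so Z=9.
Step 5. [col 3: Y + U ≡ W (mod 10)] no forcing yet in column 3 (carry-in 1); W=4 is free and consistent — try it. So W=4.
Step 6. [col 3: Y + U ≡ W (mod 10)] from column 3 (Y=1, W=4, carry-in 1, digits 0,1,4,5,9 already taken and all letters distinct): U must equal 2 ⇒ U=2.
Step 7. [col 5: Z + V ≡ D (mod 10)] in column 5 we have Z+V≡D with carry-in 0; given Z=9, D=5 and digits 0,1,2,4,5,9 already taken and all letters distinct, that pins V to 6 ⇒ V=6.
Step 8. [col 6: P + P ≡ I (mod 10)] column 6: given nothing yet, carry-in 1, and digits 0,1,2,4,5,6,9 already taken and all letters distinct, P+P≡I (mod 10) forces I=7, so I=7.
Step 9. [col 6: P + P ≡ I (mod 10)] P=3 is one option consistent with column 6 (P + P ≡ I (mod 10), carry-in 1) — take it, so P=3.

Answer: D=5, I=7, P=3, U=2, V=6, W=4, X=0, Y=1, Z=9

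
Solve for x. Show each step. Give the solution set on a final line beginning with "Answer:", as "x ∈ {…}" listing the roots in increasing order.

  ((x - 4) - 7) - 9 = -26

Step 1. [((x - 4) - 7) - 9 = -26] peel the -9: add 9 from each side ⇒ sub: (x - 4) - 7 = -17.
Step 2. [(x - 4) - 7 = -17] peel the -7: add 7 from each side, so sub: x - 4 = -10.
Step 3. [x - 4 = -10] 4 comes off first (add 4). So sub: x = -6.

Answer: x ∈ {-6}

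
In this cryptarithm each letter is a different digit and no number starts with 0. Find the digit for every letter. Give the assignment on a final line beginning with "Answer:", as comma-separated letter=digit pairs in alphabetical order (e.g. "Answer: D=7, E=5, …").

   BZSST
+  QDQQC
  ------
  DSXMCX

Step 1. [col 1: T + C ≡ X (mod 10)] column 1 (T + C ≡ X (mod 10), carry-in 0) doesn't pin X yet; pick X=0 and continue ⇒ X=0.
Step 2. [D] the sum has 6 digits but both addends have 5; that extra leading digit D is the final carry, namely 1, so D=1.
Step 3. [col 1: T + C ≡ X (mod 10)] no forcing yet in column 1 (carry-in 0); C=6 is free and consistent — try it. So C=6.
Step 4. [col 1: T + C ≡ X (mod 10)] from column 1 (C=6, X=0, carry-in 0, digits 0,1,6 already taken and all letters distinct): T must equal 4 ⇒ T=4.
Step 5. [col 2: S + Q ≡ C (mod 10)] column 2 (S + Q ≡ C (mod 10), carry-in 1) doesn't pin Q yet; pick Q=3 and continue, so Q=3.
Step 6. [col 2: S + Q ≡ C (mod 10)] from column 2 (Q=3, C=6, carry-in 1, digits 0,1,3,4,6 already taken and all letters distinct): S must equal 2 ⇒ S=2.
Step 7. [col 3: S + Q ≡ M (mod 10)] from column 3 (S=2, Q=3, carry-in 0, digits 0,1,2,3,4,6 already taken and all letters distinct): M must equal 5, so M=5.
Step 8. [col 4: Z + D ≡ X (mod 10)] in column 4 we have Z+D≡X with carry-in 0; given D=1, X=0 and digits 0,1,2,3,4,5,6 already taken and all letters distinct, that pins Z to 9. So Z=9.
Step 9. [col 5: B + Q ≡ S (mod 10)] in column 5 we have B+Q≡S with carry-in 1; given Q=3, S=2 and digits 0,1,2,3,4,5,6,9 already taken and all letters distinct, that pins B to 8. So B=8.

Answer: B=8, C=6, D=1, M=5, Q=3, S=2, T=4, X=0, Z=9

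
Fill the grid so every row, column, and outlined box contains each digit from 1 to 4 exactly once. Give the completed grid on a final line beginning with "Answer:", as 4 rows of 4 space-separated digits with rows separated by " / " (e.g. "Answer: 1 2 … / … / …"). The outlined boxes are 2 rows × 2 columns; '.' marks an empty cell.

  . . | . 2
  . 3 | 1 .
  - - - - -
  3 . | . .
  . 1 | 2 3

Step 1. [r1c2∈{4}] r1c2's peers cover all but 4, so r1c2=4.
Step 2. [r2c4∈{4}] r2c4 is down to just 4 ⇒ r2c4=4.
Step 3. [r3c2∈{2}] r3c2 is down to just 2 ⇒ r3c2=2.
Step 4. [r4c1∈{4}] only 4 remains possible at r4c1, so r4c1=4.
Step 5. [r2c1∈{2}] r2c1's peers cover all but 2 ⇒ r2c1=2.
Step 6. [r3c3∈{4}] only 4 remains possible at r3c3, so r3c3=4.
Step 7. [r1c3∈{3}] r1c3 is down to just 3. So r1c3=3.
Step 8. [r1c1∈{1}] r1c1 has the single candidate 1. So r1c1=1.
Step 9. [r3c4∈{1}] r3c4's peers cover all but 1. So r3c4=1.

Answer: 1 4 3 2 / 2 3 1 4 / 3 2 4 1 / 4 1 2 3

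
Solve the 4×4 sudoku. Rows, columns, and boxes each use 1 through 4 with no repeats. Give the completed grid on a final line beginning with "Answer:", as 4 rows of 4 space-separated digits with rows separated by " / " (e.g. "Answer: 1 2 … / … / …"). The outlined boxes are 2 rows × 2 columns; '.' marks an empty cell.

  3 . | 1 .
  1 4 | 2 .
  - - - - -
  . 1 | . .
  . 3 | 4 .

Step 1. [r4c1∈{2}] r4c1's peers cover all but 2. So r4c1=2.
Step 2. [r3c3∈{3}] nothing but 3 survives at r3c3, so r3c3=3.
Step 3. [r2c4∈{3}] r2c4 has the single candidate 3. So r2c4=3.
Step 4. [r1c2∈{2}] r1c2 is down to just 2 ⇒ r1c2=2.
Step 5. [r4c4∈{1}] r4c4 has the single candidate 1. So r4c4=1.
Step 6. [r3c4∈{2}] nothing but 2 survives at r3c4, so r3c4=2.
Step 7. [r3c1∈{4}] nothing but 4 survives at r3c1 ⇒ r3c1=4.
Step 8. [r1c4∈{4}] nothing but 4 survives at r1c4 ⇒ r1c4=4.

Answer: 3 2 1 4 / 1 4 2 3 / 4 1 3 2 / 2 3 4 1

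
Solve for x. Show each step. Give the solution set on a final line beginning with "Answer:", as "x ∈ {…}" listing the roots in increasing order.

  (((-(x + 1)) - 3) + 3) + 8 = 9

Step 1. [(((-(x + 1)) - 3) + 3) + 8 = 9] subtract 8: x sits inside (… + 8) ⇒ sub: ((-(x + 1)) - 3) + 3 = 1.
Step 2. [((-(x + 1)) - 3) + 3 = 1] peel the +3: subtract 3 from each side, so sub: (-(x + 1)) - 3 = -2.
Step 3. [(-(x + 1)) - 3 = -2] add 3: x sits inside (… - 3), so sub: -(x + 1) = 1.
Step 4. [-(x + 1) = 1] leading − — multiply by −1 ⇒ neg: x + 1 = -1.
Step 5. [x + 1 = -1] +1 is outermost — subtract 1 both sides ⇒ sub: x = -2.

Answer: x ∈ {-2}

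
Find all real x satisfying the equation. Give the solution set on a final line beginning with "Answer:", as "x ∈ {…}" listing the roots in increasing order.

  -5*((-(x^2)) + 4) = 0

Step 1. [-5*((-(x^2)) + 4) = 0] LHS = -5·(…); ÷-5 both sides. So div: (-(x^2)) + 4 = 0.
Step 2. [(-(x^2)) + 4 = 0] the outer +4 inverts by subtracting 4, so sub: -(x^2) = -4.
Step 3. [-(x^2) = -4] LHS negated; negate both sides, so neg: x^2 = 4.
Step 4. [x^2 = 4] √ both sides: 4 ≥ 0 gives two branches. So sqrt: x = 2 or -2.

Answer: x ∈ {-2, 2}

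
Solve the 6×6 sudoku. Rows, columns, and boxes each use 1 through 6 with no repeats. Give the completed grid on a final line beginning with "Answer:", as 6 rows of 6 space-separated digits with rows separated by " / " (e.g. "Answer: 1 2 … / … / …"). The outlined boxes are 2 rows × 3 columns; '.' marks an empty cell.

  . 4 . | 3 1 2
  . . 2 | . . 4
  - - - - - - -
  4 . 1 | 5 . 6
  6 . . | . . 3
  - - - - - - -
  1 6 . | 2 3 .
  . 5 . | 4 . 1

Step 1. [r4c2∈{2}] only 2 remains possible at r4c2. So r4c2=2.
Step 2. [r2c5∈{5,6}] col 5 places 5 nowhere but r2c5. So r2c5=5.
Step 3. [r2c1∈{3}] only 3 remains possible at r2c1 ⇒ r2c1=3.
Step 4. [r4c3∈{5}] r4c3's peers cover all but 5, so r4c3=5.
Step 5. [r2c2∈{1}] only 1 remains possible at r2c2, so r2c2=1.
Step 6. [r6c3∈{3}] nothing but 3 survives at r6c3 ⇒ r6c3=3.
Step 7. [r4c4∈{1}] nothing but 1 survives at r4c4, so r4c4=1.
Step 8. [r3c5∈{2}] nothing but 2 survives at r3c5. So r3c5=2.
Step 9. [r3c2∈{3}] r3c2 is down to just 3. So r3c2=3.
Step 10. [r5c6∈{5}] r5c6's peers cover all but 5, so r5c6=5.
Step 11. [r1c1∈{5}] only 5 remains possible at r1c1, so r1c1=5.
Step 12. [r4c5∈{4}] only 4 remains possible at r4c5 ⇒ r4c5=4.
Step 13. [r5c3∈{4}] r5c3 is down to just 4 ⇒ r5c3=4.
Step 14. [r6c5∈{6}] r6c5 has the single candidate 6. So r6c5=6.
Step 15. [r1c3∈{6}] r1c3 is down to just 6 ⇒ r1c3=6.
Step 16. [r2c4∈{6}] r2c4's peers cover all but 6 ⇒ r2c4=6.
Step 17. [r6c1∈{2}] nothing but 2 survives at r6c1 ⇒ r6c1=2.

Answer: 5 4 6 3 1 2 / 3 1 2 6 5 4 / 4 3 1 5 2 6 / 6 2 5 1 4 3 / 1 6 4 2 3 5 / 2 5 3 4 6 1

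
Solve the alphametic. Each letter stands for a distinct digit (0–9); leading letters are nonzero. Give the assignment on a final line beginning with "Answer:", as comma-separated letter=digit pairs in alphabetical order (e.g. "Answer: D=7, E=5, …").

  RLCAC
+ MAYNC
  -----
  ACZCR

Step 1. [col 1: C + C ≡ R (mod 10)] column 1 (C + C ≡ R (mod 10), carry-in 0) doesn't pin R yet; pick R=2 and continue. So R=2.
Step 2. [col 1: C + C ≡ R (mod 10)] several values work for C in column 1 (C + C ≡ R (mod 10), carry-in 0); try C=1, so C=1.
Step 3. [col 2: A + N ≡ C (mod 10)] no forcing yet in column 2 (carry-in 0); A=6 is free and consistent — try it ⇒ A=6.
Step 4. [col 2: A + N ≡ C (mod 10)] column 2 reads A+N+carry(0)=C with A=6, C=1; with digits 1,2,6 already taken and all letters distinct, the only value for N is 5 ⇒ N=5.
Step 5. [col 3: C + Y ≡ Z (mod 10)] no forcing yet in column 3 (carry-in 1); Y=8 is free and consistent — try it, so Y=8.
Step 6. [col 3: C + Y ≡ Z (mod 10)] column 3: given C=1, Y=8, carry-in 1, and digits 1,2,5,6,8 already taken and all letters distinct, C+Y≡Z (mod 10) forces Z=0. So Z=0.
Step 7. [col 4: L + A ≡ C (mod 10)] column 4: given A=6, C=1, carry-in 1, and digits 0,1,2,5,6,8 already taken and all letters distinct, L+A≡C (mod 10) forces L=4, so L=4.
Step 8. [col 5: R + M ≡ A (mod 10)] column 5 reads R+M+carry(1)=A with R=2, A=6; with digits 0,1,2,4,5,6,8 already taken and all letters distinct, the only value for M is 3, so M=3.

Answer: A=6, C=1, L=4, M=3, N=5, R=2, Y=8, Z=0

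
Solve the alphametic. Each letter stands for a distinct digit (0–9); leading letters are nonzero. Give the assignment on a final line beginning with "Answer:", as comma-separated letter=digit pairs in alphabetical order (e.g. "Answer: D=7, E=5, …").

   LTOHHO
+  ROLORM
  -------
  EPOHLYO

Step 1. [col 1: O + M ≡ O (mod 10)] from column 1 (nothing yet, carry-in 0, all letters distinct, none taken yet): M must equal 0 ⇒ M=0.
Step 2. [E] the sum has 7 digits but both addends have 6; that extra leading digit E is the final carry, namely 1, so E=1.
Step 3. [col 1: O + M ≡ O (mod 10)] several values work for O in column 1 (O + M ≡ O (mod 10), carry-in 0); try O=5 ⇒ O=5.
Step 4. [col 2: H + R ≡ Y (mod 10)] several values work for Y in column 2 (H + R ≡ Y (mod 10), carry-in 0); try Y=8. So Y=8.
Step 5. [col 2: H + R ≡ Y (mod 10)] no forcing yet in column 2 (carry-in 0); H=2 is free and consistent — try it ⇒ H=2.
Step 6. [col 2: H + R ≡ Y (mod 10)] column 2 reads H+R+carry(0)=Y with H=2, Y=8; with digits 0,1,2,5,8 already taken and all letters distinct, the only value for R is 6, so R=6.
Step 7. [col 3: H + O ≡ L (mod 10)] column 3 reads H+O+carry(0)=L with H=2, O=5; with digits 0,1,2,5,6,8 already taken and all letters distinct, the only value for L is 7. So L=7.
Step 8. [col 5: T + O ≡ O (mod 10)] column 5 reads T+O+carry(1)=O with O=5; with digits 0,1,2,5,6,7,8 already taken and all letters distinct, the only value for T is 9. So T=9.
Step 9. [col 6: L + R ≡ P (mod 10)] column 6: given L=7, R=6, carry-in 1, and digits 0,1,2,5,6,7,8,9 already taken and all letters distinct, L+R≡P (mod 10) forces P=4, so P=4.

Answer: E=1, H=2, L=7, M=0, O=5, P=4, R=6, T=9, Y=8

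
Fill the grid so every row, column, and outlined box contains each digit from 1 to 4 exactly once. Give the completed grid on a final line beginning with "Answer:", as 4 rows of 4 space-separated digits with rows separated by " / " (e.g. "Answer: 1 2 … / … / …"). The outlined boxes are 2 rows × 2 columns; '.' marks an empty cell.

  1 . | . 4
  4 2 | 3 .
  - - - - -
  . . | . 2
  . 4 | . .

Step 1. [r3c1∈{3}] r3c1 has the single candidate 3, so r3c1=3.
Step 2. [r4c3∈{1}] nothing but 1 survives at r4c3. So r4c3=1.
Step 3. [r3c3∈{4}] r3c3 is down to just 4. So r3c3=4.
Step 4. [r2c4∈{1}] r2c4 has the single candidate 1, so r2c4=1.
Step 5. [r4c4∈{3}] only 3 remains possible at r4c4 ⇒ r4c4=3.
Step 6. [r1c2∈{3}] only 3 remains possible at r1c2, so r1c2=3.
Step 7. [r3c2∈{1}] nothing but 1 survives at r3c2. So r3c2=1.
Step 8. [r1c3∈{2}] r1c3's peers cover all but 2 ⇒ r1c3=2.
Step 9. [r4c1∈{2}] r4c1 has the single candidate 2, so r4c1=2.

Answer: 1 3 2 4 / 4 2 3 1 / 3 1 4 2 / 2 4 1 3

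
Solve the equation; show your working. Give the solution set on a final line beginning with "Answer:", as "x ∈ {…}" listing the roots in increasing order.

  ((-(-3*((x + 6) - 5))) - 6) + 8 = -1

Step 1. [((-(-3*((x + 6) - 5))) - 6) + 8 = -1] 8 comes off first (subtract 8), so sub: (-(-3*((x + 6) - 5))) - 6 = -9.
Step 2. [(-(-3*((x + 6) - 5))) - 6 = -9] the outer -6 inverts by adding 6 ⇒ sub: -(-3*((x + 6) - 5)) = -3.
Step 3. [-(-3*((x + 6) - 5)) = -3] flip signs both sides, so neg: -3*((x + 6) - 5) = 3.
Step 4. [-3*((x + 6) - 5) = 3] LHS = -3·(…); ÷-3 both sides, so div: (x + 6) - 5 = -1.
Step 5. [(x + 6) - 5 = -1] 5 comes off first (add 5). So sub: x + 6 = 4.
Step 6. [x + 6 = 4] subtract 6: x sits inside (… + 6) ⇒ sub: x = -2.

Answer: x ∈ {-2}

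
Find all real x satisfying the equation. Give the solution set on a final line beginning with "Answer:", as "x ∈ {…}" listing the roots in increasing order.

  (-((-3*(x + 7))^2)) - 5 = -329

Step 1. [(-((-3*(x + 7))^2)) - 5 = -329] the outer -5 inverts by adding 5, so sub: -((-3*(x + 7))^2) = -324.
Step 2. [-((-3*(x + 7))^2) = -324] leading − — multiply by −1 ⇒ neg: (-3*(x + 7))^2 = 324.
Step 3. [(-3*(x + 7))^2 = 324] √ both sides: 324 ≥ 0 gives two branches, so sqrt: -3*(x + 7) = 18 or -18.
Step 4. [-3*(x + 7) = 18 or -18] leading coefficient -3: divide by -3. So div: x + 7 = -6 or 6.
Step 5. [x + 7 = -6 or 6] 7 comes off first (subtract 7), so sub: x = -13 or -1.

Answer: x ∈ {-13, -1}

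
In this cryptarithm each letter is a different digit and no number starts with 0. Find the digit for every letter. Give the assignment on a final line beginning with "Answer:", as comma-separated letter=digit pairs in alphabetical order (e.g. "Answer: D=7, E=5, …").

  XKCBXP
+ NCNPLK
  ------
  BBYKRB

Step 1. [col 1: P + K ≡ B (mod 10)] column 1 (P + K ≡ B (mod 10), carry-in 0) doesn't pin P yet; pick P=5 and continue ⇒ P=5.
Step 2. [col 1: P + K ≡ B (mod 10)] several values work for B in column 1 (P + K ≡ B (mod 10), carry-in 0); try B=8. So B=8.
Step 3. [col 1: P + K ≡ B (mod 10)] in column 1 we have P+K≡B with carry-in 0; given P=5, B=8 and digits 5,8 already taken and all letters distinct, that pins K to 3, so K=3.
Step 4. [col 2: X + L ≡ R (mod 10)] L=7 is one option consistent with column 2 (X + L ≡ R (mod 10), carry-in 0) — take it. So L=7.
Step 5. [col 2: X + L ≡ R (mod 10)] no forcing yet in column 2 (carry-in 0); R=9 is free and consistent — try it. So R=9.
Step 6. [col 2: X + L ≡ R (mod 10)] in column 2 we have X+L≡R with carry-in 0; given L=7, R=9 and digits 3,5,7,8,9 already taken and all letters distinct, that pins X to 2 ⇒ X=2.
Step 7. [col 4: C + N ≡ Y (mod 10)] no forcing yet in column 4 (carry-in 1); N=6 is free and consistent — try it. So N=6.
Step 8. [col 4: C + N ≡ Y (mod 10)] column 4 reads C+N+carry(1)=Y with N=6; with digits 2,3,5,6,7,8,9 already taken and all letters distinct, the only value for Y is 1, so Y=1.
Step 9. [col 4: C + N ≡ Y (mod 10)] in column 4 we have C+N≡Y with carry-in 1; given N=6, Y=1 and digits 1,2,3,5,6,7,8,9 already taken and all letters distinct, that pins C to 4, so C=4.

Answer: B=8, C=4, K=3, L=7, N=6, P=5, R=9, X=2, Y=1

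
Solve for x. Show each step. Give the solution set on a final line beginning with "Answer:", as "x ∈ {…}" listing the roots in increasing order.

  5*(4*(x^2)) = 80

Step 1. [5*(4*(x^2)) = 80] 5 out front; divide by 5. So div: 4*(x^2) = 16.
Step 2. [4*(x^2) = 16] leading coefficient 4: divide by 4, so div: x^2 = 4.
Step 3. [x^2 = 4] √ both sides: 4 ≥ 0 gives two branches. So sqrt: x = 2 or -2.

Answer: x ∈ {-2, 2}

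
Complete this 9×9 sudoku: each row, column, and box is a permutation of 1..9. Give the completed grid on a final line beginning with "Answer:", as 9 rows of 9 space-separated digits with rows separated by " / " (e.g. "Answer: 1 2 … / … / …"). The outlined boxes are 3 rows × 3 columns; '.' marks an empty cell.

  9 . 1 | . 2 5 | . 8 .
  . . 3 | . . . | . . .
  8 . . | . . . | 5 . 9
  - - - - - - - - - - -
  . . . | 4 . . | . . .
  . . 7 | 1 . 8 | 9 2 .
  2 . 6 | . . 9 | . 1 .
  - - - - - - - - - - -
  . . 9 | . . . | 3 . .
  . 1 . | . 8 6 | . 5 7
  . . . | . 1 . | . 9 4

Step 1. [r7c8∈{6}] r7c8's peers cover all but 6, so r7c8=6.
Step 2. [r2c7∈{1,2,4,6,7}] in col 7, 1 fits only at r2c7, so r2c7=1.
Step 3. [r2c5∈{4,6,7,9}] col 5 places 9 nowhere but r2c5. So r2c5=9.
Step 4. [r4c6∈{2,3,7}] 2 has one home in row 4: r4c6 ⇒ r4c6=2.
Step 5. [r6c7∈{4,7,8}] in box 6, 4 fits only at r6c7. So r6c7=4.
Step 6. [r1c2∈{4,6,7}] r1c2 is the only open cell in row 1 admitting 4. So r1c2=4.
Step 7. [r5c1∈{3,4,5}] across row 5, 4 lands solely at r5c1 ⇒ r5c1=4.
Step 8. [r3c3∈{2}] r3c3's peers cover all but 2, so r3c3=2.
Step 9. [r8c1∈{3}] r8c1 is down to just 3, so r8c1=3.
Step 10. [r8c7∈{2}] r8c7's peers cover all but 2. So r8c7=2.
Step 11. [r9c7∈{8}] r9c7 has the single candidate 8 ⇒ r9c7=8.
Step 12. [r9c3∈{5}] nothing but 5 survives at r9c3. So r9c3=5.
Step 13. [r7c1∈{7}] r7c1 has the single candidate 7, so r7c1=7.
Step 14. [r4c3∈{8}] r4c3 is down to just 8, so r4c3=8.
Step 15. [r7c6∈{4}] r7c6 is down to just 4 ⇒ r7c6=4.
Step 16. [r2c6∈{7}] r2c6 is down to just 7 ⇒ r2c6=7.
Step 17. [r7c5∈{5}] nothing but 5 survives at r7c5. So r7c5=5.
Step 18. [r6c4∈{3,5,7}] in col 4, 5 fits only at r6c4 ⇒ r6c4=5.
Step 19. [r6c2∈{3}] r6c2's peers cover all but 3. So r6c2=3.
Step 20. [r5c2∈{5}] r5c2 is down to just 5. So r5c2=5.
Step 21. [r2c2∈{6}] only 6 remains possible at r2c2. So r2c2=6.
Step 22. [r3c5∈{3,4,6}] 4 has one home in col 5: r3c5. So r3c5=4.
Step 23. [r1c7∈{6,7}] r1c7 is the only open cell in row 1 admitting 7, so r1c7=7.
Step 24. [r1c9∈{3,6}] 6 has one home in box 3: r1c9 ⇒ r1c9=6.
Step 25. [r1c4∈{3}] r1c4's peers cover all but 3. So r1c4=3.
Step 26. [r5c9∈{3}] nothing but 3 survives at r5c9 ⇒ r5c9=3.
Step 27. [r4c5∈{3,6,7}] in row 4, 3 fits only at r4c5. So r4c5=3.
Step 28. [r7c4∈{2}] r7c4 is down to just 2. So r7c4=2.
Step 29. [r4c8∈{7}] only 7 remains possible at r4c8 ⇒ r4c8=7.
Step 30. [r5c5∈{6}] nothing but 6 survives at r5c5 ⇒ r5c5=6.
Step 31. [r2c9∈{2}] nothing but 2 survives at r2c9 ⇒ r2c9=2.
Step 32. [r9c1∈{6}] r9c1 is down to just 6, so r9c1=6.
Step 33. [r6c9∈{8}] r6c9 is down to just 8 ⇒ r6c9=8.
Step 34. [r2c1∈{5}] r2c1 is down to just 5. So r2c1=5.
Step 35. [r4c1∈{1}] r4c1's peers cover all but 1. So r4c1=1.
Step 36. [r3c4∈{6}] r3c4 has the single candidate 6. So r3c4=6.
Step 37. [r3c6∈{1}] r3c6 is down to just 1. So r3c6=1.
Step 38. [r4c9∈{5}] r4c9 has the single candidate 5. So r4c9=5.
Step 39. [r6c5∈{7}] r6c5's peers cover all but 7 ⇒ r6c5=7.
Step 40. [r4c7∈{6}] only 6 remains possible at r4c7, so r4c7=6.
Step 41. [r7c2∈{8}] only 8 remains possible at r7c2. So r7c2=8.
Step 42. [r9c2∈{2}] only 2 remains possible at r9c2, so r9c2=2.
Step 43. [r3c8∈{3}] r3c8's peers cover all but 3. So r3c8=3.
Step 44. [r4c2∈{9}] r4c2's peers cover all but 9 ⇒ r4c2=9.
Step 45. [r8c3∈{4}] nothing but 4 survives at r8c3 ⇒ r8c3=4.
Step 46. [r9c6∈{3}] r9c6 is down to just 3, so r9c6=3.
Step 47. [r8c4∈{9}] only 9 remains possible at r8c4. So r8c4=9.
Step 48. [r7c9∈{1}] only 1 remains possible at r7c9 ⇒ r7c9=1.
Step 49. [r9c4∈{7}] r9c4 is down to just 7, so r9c4=7.
Step 50. [r3c2∈{7}] r3c2 has the single candidate 7. So r3c2=7.
Step 51. [r2c8∈{4}] nothing but 4 survives at r2c8 ⇒ r2c8=4.
Step 52. [r2c4∈{8}] nothing but 8 survives at r2c4. So r2c4=8.

Answer: 9 4 1 3 2 5 7 8 6 / 5 6 3 8 9 7 1 4 2 / 8 7 2 6 4 1 5 3 9 / 1 9 8 4 3 2 6 7 5 / 4 5 7 1 6 8 9 2 3 / 2 3 6 5 7 9 4 1 8 / 7 8 9 2 5 4 3 6 1 / 3 1 4 9 8 6 2 5 7 / 6 2 5 7 1 3 8 9 4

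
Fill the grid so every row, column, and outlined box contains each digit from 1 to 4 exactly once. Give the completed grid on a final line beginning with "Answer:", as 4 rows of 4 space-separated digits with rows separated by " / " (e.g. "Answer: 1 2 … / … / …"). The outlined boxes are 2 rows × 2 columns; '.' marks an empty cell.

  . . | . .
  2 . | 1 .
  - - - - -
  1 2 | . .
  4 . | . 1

Step 1. [r1c1∈{3}] nothing but 3 survives at r1c1. So r1c1=3.
Step 2. [r2c4∈{3,4}] r2c4 is the only open cell in row 2 admitting 3. So r2c4=3.
Step 3. [r3c4∈{4}] nothing but 4 survives at r3c4 ⇒ r3c4=4.
Step 4. [r1c3∈{2,4}] col 3 places 4 nowhere but r1c3. So r1c3=4.
Step 5. [r4c2∈{3}] nothing but 3 survives at r4c2 ⇒ r4c2=3.
Step 6. [r1c2∈{1}] r1c2 has the single candidate 1, so r1c2=1.
Step 7. [r4c3∈{2}] r4c3 is down to just 2 ⇒ r4c3=2.
Step 8. [r1c4∈{2}] r1c4's peers cover all but 2, so r1c4=2.
Step 9. [r3c3∈{3}] r3c3 has the single candidate 3. So r3c3=3.
Step 10. [r2c2∈{4}] r2c2's peers cover all but 4, so r2c2=4.

Answer: 3 1 4 2 / 2 4 1 3 / 1 2 3 4 / 4 3 2 1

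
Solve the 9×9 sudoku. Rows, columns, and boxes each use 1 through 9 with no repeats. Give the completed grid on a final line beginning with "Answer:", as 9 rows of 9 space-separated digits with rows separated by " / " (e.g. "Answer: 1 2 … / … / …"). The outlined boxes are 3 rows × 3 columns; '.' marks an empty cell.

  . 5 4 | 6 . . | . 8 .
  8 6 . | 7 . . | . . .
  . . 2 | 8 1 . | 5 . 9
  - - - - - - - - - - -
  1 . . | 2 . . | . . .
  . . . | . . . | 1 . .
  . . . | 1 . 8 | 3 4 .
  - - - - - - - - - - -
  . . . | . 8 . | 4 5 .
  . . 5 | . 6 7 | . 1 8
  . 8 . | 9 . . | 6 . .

Step 1. [r5c4∈{3,4,5}] in col 4, 5 fits only at r5c4. So r5c4=5.
Step 2. [r7c4∈{3}] r7c4's peers cover all but 3, so r7c4=3.
Step 3. [r2c7∈{2}] nothing but 2 survives at r2c7. So r2c7=2.
Step 4. [r2c8∈{3}] nothing but 3 survives at r2c8, so r2c8=3.
Step 5. [r7c2∈{1,2,7,9}] in col 2, 1 fits only at r7c2 ⇒ r7c2=1.
Step 6. [r3c6∈{3,4}] row 3 places 4 nowhere but r3c6, so r3c6=4.
Step 7. [r6c1∈{2,5,6,7,9}] col 1 places 5 nowhere but r6c1 ⇒ r6c1=5.
Step 8. [r5c3∈{3,6,7,8,9}] across row 5, 8 lands solely at r5c3. So r5c3=8.
Step 9. [r7c6∈{2}] r7c6 has the single candidate 2, so r7c6=2.
Step 10. [r7c9∈{7}] r7c9's peers cover all but 7. So r7c9=7.
Step 11. [r9c9∈{2,3}] in col 9, 3 fits only at r9c9. So r9c9=3.
Step 12. [r4c3∈{3,6,7,9}] in col 3, 3 fits only at r4c3 ⇒ r4c3=3.
Step 13. [r3c8∈{6,7}] in row 3, 6 fits only at r3c8 ⇒ r3c8=6.
Step 14. [r8c7∈{9}] r8c7's peers cover all but 9, so r8c7=9.
Step 15. [r8c4∈{4}] only 4 remains possible at r8c4, so r8c4=4.
Step 16. [r9c1∈{2,4,7}] 4 has one home in row 9: r9c1 ⇒ r9c1=4.
Step 17. [r2c3∈{1,9}] 1 has one home in col 3: r2c3, so r2c3=1.
Step 18. [r1c1∈{3,7,9}] 9 has one home in box 1: r1c1 ⇒ r1c1=9.
Step 19. [r1c6∈{3}] r1c6's peers cover all but 3 ⇒ r1c6=3.
Step 20. [r5c5∈{3,4,7,9}] row 5 places 3 nowhere but r5c5 ⇒ r5c5=3.
Step 21. [r5c2∈{2,4,7,9}] across row 5, 4 lands solely at r5c2 ⇒ r5c2=4.
Step 22. [r9c5∈{5}] r9c5 has the single candidate 5. So r9c5=5.
Step 23. [r2c5∈{9}] nothing but 9 survives at r2c5 ⇒ r2c5=9.
Step 24. [r6c5∈{7}] only 7 remains possible at r6c5. So r6c5=7.
Step 25. [r7c1∈{6}] only 6 remains possible at r7c1 ⇒ r7c1=6.
Step 26. [r6c3∈{6,9}] col 3 places 6 nowhere but r6c3 ⇒ r6c3=6.
Step 27. [r6c9∈{2}] r6c9 has the single candidate 2, so r6c9=2.
Step 28. [r5c1∈{2,7}] in row 5, 2 fits only at r5c1 ⇒ r5c1=2.
Step 29. [r4c2∈{7,9}] in box 4, 7 fits only at r4c2 ⇒ r4c2=7.
Step 30. [r4c8∈{9}] nothing but 9 survives at r4c8, so r4c8=9.
Step 31. [r5c9∈{6}] only 6 remains possible at r5c9, so r5c9=6.
Step 32. [r3c2∈{3}] only 3 remains possible at r3c2. So r3c2=3.
Step 33. [r7c3∈{9}] nothing but 9 survives at r7c3. So r7c3=9.
Step 34. [r9c3∈{7}] nothing but 7 survives at r9c3 ⇒ r9c3=7.
Step 35. [r4c7∈{8}] r4c7 has the single candidate 8, so r4c7=8.
Step 36. [r4c5∈{4}] r4c5's peers cover all but 4, so r4c5=4.
Step 37. [r4c6∈{6}] r4c6 is down to just 6. So r4c6=6.
Step 38. [r6c2∈{9}] nothing but 9 survives at r6c2 ⇒ r6c2=9.
Step 39. [r3c1∈{7}] r3c1's peers cover all but 7 ⇒ r3c1=7.
Step 40. [r8c1∈{3}] r8c1's peers cover all but 3. So r8c1=3.
Step 41. [r1c9∈{1}] r1c9's peers cover all but 1 ⇒ r1c9=1.
Step 42. [r2c6∈{5}] r2c6 has the single candidate 5. So r2c6=5.
Step 43. [r5c6∈{9}] nothing but 9 survives at r5c6, so r5c6=9.
Step 44. [r4c9∈{5}] r4c9 has the single candidate 5. So r4c9=5.
Step 45. [r1c7∈{7}] nothing but 7 survives at r1c7. So r1c7=7.
Step 46. [r1c5∈{2}] r1c5's peers cover all but 2. So r1c5=2.
Step 47. [r5c8∈{7}] nothing but 7 survives at r5c8, so r5c8=7.
Step 48. [r2c9∈{4}] nothing but 4 survives at r2c9 ⇒ r2c9=4.
Step 49. [r8c2∈{2}] nothing but 2 survives at r8c2. So r8c2=2.
Step 50. [r9c8∈{2}] r9c8's peers cover all but 2, so r9c8=2.
Step 51. [r9c6∈{1}] r9c6's peers cover all but 1. So r9c6=1.

Answer: 9 5 4 6 2 3 7 8 1 / 8 6 1 7 9 5 2 3 4 / 7 3 2 8 1 4 5 6 9 / 1 7 3 2 4 6 8 9 5 / 2 4 8 5 3 9 1 7 6 / 5 9 6 1 7 8 3 4 2 / 6 1 9 3 8 2 4 5 7 / 3 2 5 4 6 7 9 1 8 / 4 8 7 9 5 1 6 2 3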